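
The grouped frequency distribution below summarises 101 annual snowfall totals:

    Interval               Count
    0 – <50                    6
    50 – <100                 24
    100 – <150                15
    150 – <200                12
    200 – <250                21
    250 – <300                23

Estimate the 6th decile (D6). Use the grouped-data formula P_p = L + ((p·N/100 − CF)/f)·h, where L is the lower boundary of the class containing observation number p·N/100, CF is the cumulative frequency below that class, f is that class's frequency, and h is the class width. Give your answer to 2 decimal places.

N = 101; target position k = 60/100 · 101 = 60.6.
Cumulative frequencies: 6, 30, 45, 57, 78, 101.
Observation 60.6 falls in the class 200 – <250.
L = 200, CF = 57, f = 21, h = 50.
P60 = 200 + ((60.6 − 57)/21)·50 = 200 + 8.57143 = 208.571.

208.57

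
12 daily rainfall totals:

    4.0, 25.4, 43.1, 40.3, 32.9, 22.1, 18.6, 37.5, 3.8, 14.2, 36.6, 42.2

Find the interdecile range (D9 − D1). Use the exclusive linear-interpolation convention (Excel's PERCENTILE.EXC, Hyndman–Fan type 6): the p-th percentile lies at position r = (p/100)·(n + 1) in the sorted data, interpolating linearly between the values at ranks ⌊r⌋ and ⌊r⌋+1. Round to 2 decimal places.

Sorted: 3.8, 4.0, 14.2, 18.6, 22.1, 25.4, 32.9, 36.6, 37.5, 40.3, 42.2, 43.1.
n = 12.
P10: r = 1.3; ranks 1–2 are 3.8, 4.0; interpolating gives 3.86.
P90: r = 11.7; ranks 11–12 are 42.2, 43.1; interpolating gives 42.83.
Difference: 42.83 − 3.86 = 38.97.

38.97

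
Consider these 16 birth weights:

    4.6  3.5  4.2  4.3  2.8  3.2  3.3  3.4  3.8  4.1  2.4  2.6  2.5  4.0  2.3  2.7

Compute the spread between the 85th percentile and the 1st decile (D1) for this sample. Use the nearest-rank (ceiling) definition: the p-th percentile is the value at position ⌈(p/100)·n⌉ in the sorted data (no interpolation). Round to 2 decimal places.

1.80

Sorted: 2.3, 2.4, 2.5, 2.6, 2.7, 2.8, 3.2, 3.3, 3.4, 3.5, 3.8, 4.0, 4.1, 4.2, 4.3, 4.6.
n = 16.
P10: rank ⌈10/100·16⌉ = 2 → 2.4.
P85: rank ⌈85/100·16⌉ = 14 → 4.2.
Difference: 4.2 − 2.4 = 1.8.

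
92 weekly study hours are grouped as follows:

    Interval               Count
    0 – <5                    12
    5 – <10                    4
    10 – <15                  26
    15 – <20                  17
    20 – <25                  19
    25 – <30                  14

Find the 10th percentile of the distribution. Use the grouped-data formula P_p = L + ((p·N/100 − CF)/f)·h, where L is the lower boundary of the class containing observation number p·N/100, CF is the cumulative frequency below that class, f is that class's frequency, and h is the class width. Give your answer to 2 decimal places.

N = 92; target position k = 10/100 · 92 = 9.2.
Cumulative frequencies: 12, 16, 42, 59, 78, 92.
Observation 9.2 falls in the class 0 – <5.
L = 0, CF = 0, f = 12, h = 5.
P10 = 0 + ((9.2 − 0)/12)·5 = 0 + 3.83333 = 3.83333.

3.83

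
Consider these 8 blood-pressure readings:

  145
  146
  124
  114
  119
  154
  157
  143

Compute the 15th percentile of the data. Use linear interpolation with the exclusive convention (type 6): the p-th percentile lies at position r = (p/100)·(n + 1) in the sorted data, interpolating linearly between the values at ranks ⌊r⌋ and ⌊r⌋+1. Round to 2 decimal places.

115.75

Sorted: 114, 119, 124, 143, 145, 146, 154, 157.
n = 8.
r = (15/100)·(8 + 1) = 1.35.
Rank 1 is 114 and rank 2 is 119.
Interpolate: 114 + 0.35·(119 − 114) = 114 + 0.35·5 = 115.75.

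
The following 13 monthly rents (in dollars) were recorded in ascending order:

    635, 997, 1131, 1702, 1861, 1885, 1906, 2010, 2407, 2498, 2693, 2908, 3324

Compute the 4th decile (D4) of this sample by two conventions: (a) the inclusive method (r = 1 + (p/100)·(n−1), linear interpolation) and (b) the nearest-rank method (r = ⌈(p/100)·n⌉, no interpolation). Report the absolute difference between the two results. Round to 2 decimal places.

4.80

n = 13.
(a) r = 5.8; between ranks 5 (1861) and 6 (1885): 1880.2.
(b) the nearest-rank method: rank 6 → 1885.
|1880.2 − 1885| = 4.8.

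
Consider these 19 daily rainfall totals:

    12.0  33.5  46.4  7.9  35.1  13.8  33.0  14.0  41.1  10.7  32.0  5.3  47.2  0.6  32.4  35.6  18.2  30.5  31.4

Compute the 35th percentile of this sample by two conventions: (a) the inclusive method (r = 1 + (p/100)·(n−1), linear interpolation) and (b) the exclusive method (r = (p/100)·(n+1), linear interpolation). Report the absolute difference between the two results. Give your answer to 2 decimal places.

1.26

Sorted: 0.6, 5.3, 7.9, 10.7, 12.0, 13.8, 14.0, 18.2, 30.5, 31.4, 32.0, 32.4, 33.0, 33.5, 35.1, 35.6, 41.1, 46.4, 47.2.
n = 19.
(a) r = 7.3; between ranks 7 (14.0) and 8 (18.2): 15.26.
(b) r = 7 → value at rank 7 = 14.
|15.26 − 14| = 1.26.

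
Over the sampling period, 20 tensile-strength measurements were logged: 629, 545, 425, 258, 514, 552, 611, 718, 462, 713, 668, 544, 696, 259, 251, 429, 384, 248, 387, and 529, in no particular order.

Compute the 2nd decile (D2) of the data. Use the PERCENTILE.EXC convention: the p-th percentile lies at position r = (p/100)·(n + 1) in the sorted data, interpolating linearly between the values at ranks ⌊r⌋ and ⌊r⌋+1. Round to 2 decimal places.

Sorted: 248, 251, 258, 259, 384, 387, 425, 429, 462, 514, 529, 544, 545, 552, 611, 629, 668, 696, 713, 718.
n = 20.
r = (20/100)·(20 + 1) = 4.2.
Rank 4 is 259 and rank 5 is 384.
Interpolate: 259 + 0.2·(384 − 259) = 259 + 0.2·125 = 284.

284.00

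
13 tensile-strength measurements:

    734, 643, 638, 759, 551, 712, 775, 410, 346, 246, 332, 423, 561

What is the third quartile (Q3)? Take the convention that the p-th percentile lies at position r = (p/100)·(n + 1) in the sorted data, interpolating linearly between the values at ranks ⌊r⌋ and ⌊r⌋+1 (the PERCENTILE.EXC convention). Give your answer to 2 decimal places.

Sorted: 246, 332, 346, 410, 423, 551, 561, 638, 643, 712, 734, 759, 775.
n = 13.
r = (75/100)·(13 + 1) = 10.5.
Rank 10 is 712 and rank 11 is 734.
Interpolate: 712 + 0.5·(734 − 712) = 712 + 0.5·22 = 723.

723.00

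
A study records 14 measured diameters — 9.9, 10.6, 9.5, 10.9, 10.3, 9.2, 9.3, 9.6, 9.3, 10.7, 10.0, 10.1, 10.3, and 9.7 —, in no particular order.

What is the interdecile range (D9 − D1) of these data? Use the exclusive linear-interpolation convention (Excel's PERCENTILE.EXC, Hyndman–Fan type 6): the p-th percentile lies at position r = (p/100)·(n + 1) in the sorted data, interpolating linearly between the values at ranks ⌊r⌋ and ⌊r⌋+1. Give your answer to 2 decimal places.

1.55

Sorted: 9.2, 9.3, 9.3, 9.5, 9.6, 9.7, 9.9, 10.0, 10.1, 10.3, 10.3, 10.6, 10.7, 10.9.
n = 14.
P10: r = 1.5; ranks 1–2 are 9.2, 9.3; interpolating gives 9.25.
P90: r = 13.5; ranks 13–14 are 10.7, 10.9; interpolating gives 10.8.
Difference: 10.8 − 9.25 = 1.55.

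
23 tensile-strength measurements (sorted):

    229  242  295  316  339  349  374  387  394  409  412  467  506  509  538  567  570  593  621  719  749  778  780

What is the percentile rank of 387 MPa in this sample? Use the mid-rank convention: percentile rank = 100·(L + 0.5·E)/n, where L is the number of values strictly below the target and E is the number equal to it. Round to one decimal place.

32.6

Count below 387: L = 7; count equal: E = 1; n = 23.
Percentile rank = 100·(7 + 0.5·1)/23 = 100·7.5/23 = 32.61.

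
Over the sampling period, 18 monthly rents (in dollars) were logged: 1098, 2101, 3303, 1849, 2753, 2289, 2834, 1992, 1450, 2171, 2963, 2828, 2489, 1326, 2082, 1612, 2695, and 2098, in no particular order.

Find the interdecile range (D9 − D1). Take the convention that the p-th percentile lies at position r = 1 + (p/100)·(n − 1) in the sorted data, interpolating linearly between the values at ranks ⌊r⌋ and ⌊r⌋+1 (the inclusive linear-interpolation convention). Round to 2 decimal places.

Sorted: 1098, 1326, 1450, 1612, 1849, 1992, 2082, 2098, 2101, 2171, 2289, 2489, 2695, 2753, 2828, 2834, 2963, 3303.
n = 18.
P10: r = 2.7; ranks 2–3 are 1326, 1450; interpolating gives 1412.8.
P90: r = 16.3; ranks 16–17 are 2834, 2963; interpolating gives 2872.7.
Difference: 2872.7 − 1412.8 = 1459.9.

1459.90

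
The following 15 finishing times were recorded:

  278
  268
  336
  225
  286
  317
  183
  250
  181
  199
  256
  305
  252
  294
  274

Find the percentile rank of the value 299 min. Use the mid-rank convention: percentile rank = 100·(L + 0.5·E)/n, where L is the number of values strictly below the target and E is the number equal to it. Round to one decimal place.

Sorted: 181, 183, 199, 225, 250, 252, 256, 268, 274, 278, 286, 294, 305, 317, 336.
Count below 299: L = 12; count equal: E = 0; n = 15.
Percentile rank = 100·(12 + 0.5·0)/15 = 100·12/15 = 80.

80.0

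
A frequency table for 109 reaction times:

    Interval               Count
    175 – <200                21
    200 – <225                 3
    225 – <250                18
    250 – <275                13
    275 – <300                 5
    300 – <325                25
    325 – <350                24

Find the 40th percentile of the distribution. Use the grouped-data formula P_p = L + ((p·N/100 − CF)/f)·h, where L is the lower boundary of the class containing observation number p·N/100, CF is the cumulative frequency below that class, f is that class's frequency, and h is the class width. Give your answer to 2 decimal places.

253.08

N = 109; target position k = 40/100 · 109 = 43.6.
Cumulative frequencies: 21, 24, 42, 55, 60, 85, 109.
Observation 43.6 falls in the class 250 – <275.
L = 250, CF = 42, f = 13, h = 25.
P40 = 250 + ((43.6 − 42)/13)·25 = 250 + 3.07692 = 253.077.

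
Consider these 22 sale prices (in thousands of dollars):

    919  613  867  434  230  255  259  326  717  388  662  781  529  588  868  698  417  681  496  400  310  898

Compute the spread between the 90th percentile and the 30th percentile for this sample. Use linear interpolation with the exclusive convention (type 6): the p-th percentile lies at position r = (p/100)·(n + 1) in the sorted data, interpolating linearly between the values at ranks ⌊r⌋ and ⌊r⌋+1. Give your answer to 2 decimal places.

490.20

Sorted: 230, 255, 259, 310, 326, 388, 400, 417, 434, 496, 529, 588, 613, 662, 681, 698, 717, 781, 867, 868, 898, 919.
n = 22.
P30: r = 6.9; ranks 6–7 are 388, 400; interpolating gives 398.8.
P90: r = 20.7; ranks 20–21 are 868, 898; interpolating gives 889.
Difference: 889 − 398.8 = 490.2.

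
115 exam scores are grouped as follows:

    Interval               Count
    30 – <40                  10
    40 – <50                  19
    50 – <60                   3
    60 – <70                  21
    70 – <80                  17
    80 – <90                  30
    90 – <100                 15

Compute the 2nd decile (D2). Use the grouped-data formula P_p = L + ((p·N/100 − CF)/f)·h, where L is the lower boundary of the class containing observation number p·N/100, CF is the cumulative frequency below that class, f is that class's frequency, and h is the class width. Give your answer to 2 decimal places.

N = 115; target position k = 20/100 · 115 = 23.
Cumulative frequencies: 10, 29, 32, 53, 70, 100, 115.
Observation 23 falls in the class 40 – <50.
L = 40, CF = 10, f = 19, h = 10.
P20 = 40 + ((23 − 10)/19)·10 = 40 + 6.84211 = 46.8421.

46.84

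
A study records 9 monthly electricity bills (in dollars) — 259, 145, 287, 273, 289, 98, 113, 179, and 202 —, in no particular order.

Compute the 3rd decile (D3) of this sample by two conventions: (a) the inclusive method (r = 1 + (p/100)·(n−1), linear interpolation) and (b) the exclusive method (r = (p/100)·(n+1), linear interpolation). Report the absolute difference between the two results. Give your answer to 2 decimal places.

Sorted: 98, 113, 145, 179, 202, 259, 273, 287, 289.
n = 9.
(a) r = 3.4; between ranks 3 (145) and 4 (179): 158.6.
(b) r = 3 → value at rank 3 = 145.
|158.6 − 145| = 13.6.

13.60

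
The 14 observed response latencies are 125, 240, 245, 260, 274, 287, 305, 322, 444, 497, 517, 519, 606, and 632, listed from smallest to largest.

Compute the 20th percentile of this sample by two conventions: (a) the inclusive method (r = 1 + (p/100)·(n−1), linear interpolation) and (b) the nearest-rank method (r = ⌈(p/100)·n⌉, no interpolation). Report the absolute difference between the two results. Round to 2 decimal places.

9.00

n = 14.
(a) r = 3.6; between ranks 3 (245) and 4 (260): 254.
(b) the nearest-rank method: rank 3 → 245.
|254 − 245| = 9.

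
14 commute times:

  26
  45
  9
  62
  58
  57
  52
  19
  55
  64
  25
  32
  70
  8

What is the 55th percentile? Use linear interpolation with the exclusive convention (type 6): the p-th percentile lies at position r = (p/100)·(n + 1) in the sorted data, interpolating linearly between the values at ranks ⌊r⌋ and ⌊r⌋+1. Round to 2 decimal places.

Sorted: 8, 9, 19, 25, 26, 32, 45, 52, 55, 57, 58, 62, 64, 70.
n = 14.
r = (55/100)·(14 + 1) = 8.25.
Rank 8 is 52 and rank 9 is 55.
Interpolate: 52 + 0.25·(55 − 52) = 52 + 0.25·3 = 52.75.

52.75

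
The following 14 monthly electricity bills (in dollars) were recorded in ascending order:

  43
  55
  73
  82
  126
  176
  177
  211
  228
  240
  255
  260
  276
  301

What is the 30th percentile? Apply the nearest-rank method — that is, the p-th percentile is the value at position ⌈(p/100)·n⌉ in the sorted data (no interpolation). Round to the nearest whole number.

n = 14.
Position = ⌈30/100 · 14⌉ = ⌈4.2⌉ = 5.
The value at rank 5 is 126.

126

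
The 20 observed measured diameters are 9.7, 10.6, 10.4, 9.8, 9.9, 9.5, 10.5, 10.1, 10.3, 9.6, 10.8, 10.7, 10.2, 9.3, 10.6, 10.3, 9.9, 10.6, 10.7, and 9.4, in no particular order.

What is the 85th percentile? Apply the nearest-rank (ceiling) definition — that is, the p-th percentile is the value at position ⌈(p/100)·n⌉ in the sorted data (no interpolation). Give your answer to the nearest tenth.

10.6

Sorted: 9.3, 9.4, 9.5, 9.6, 9.7, 9.8, 9.9, 9.9, 10.1, 10.2, 10.3, 10.3, 10.4, 10.5, 10.6, 10.6, 10.6, 10.7, 10.7, 10.8.
n = 20.
Position = ⌈85/100 · 20⌉ = ⌈17⌉ = 17.
The value at rank 17 is 10.6.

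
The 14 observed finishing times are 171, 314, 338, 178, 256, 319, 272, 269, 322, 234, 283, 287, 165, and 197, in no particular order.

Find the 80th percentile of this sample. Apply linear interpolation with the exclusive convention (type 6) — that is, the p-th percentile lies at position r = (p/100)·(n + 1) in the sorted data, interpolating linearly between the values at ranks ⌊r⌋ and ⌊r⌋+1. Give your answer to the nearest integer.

319

Sorted: 165, 171, 178, 197, 234, 256, 269, 272, 283, 287, 314, 319, 322, 338.
n = 14.
r = (80/100)·(14 + 1) = 12.
r is an integer, so P80 is the value at rank 12: 319.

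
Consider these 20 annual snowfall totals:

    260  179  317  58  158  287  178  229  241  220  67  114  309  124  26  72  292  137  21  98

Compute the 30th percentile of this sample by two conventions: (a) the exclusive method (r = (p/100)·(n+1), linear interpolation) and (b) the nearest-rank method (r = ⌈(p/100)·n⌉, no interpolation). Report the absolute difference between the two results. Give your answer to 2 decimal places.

4.80

Sorted: 21, 26, 58, 67, 72, 98, 114, 124, 137, 158, 178, 179, 220, 229, 241, 260, 287, 292, 309, 317.
n = 20.
(a) r = 6.3; between ranks 6 (98) and 7 (114): 102.8.
(b) the nearest-rank method: rank 6 → 98.
|102.8 − 98| = 4.8.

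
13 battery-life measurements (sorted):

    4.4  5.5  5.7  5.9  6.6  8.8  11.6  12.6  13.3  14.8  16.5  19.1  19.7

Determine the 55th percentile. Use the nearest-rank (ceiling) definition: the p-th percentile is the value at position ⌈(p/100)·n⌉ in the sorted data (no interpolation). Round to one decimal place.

12.6

n = 13.
Position = ⌈55/100 · 13⌉ = ⌈7.15⌉ = 8.
The value at rank 8 is 12.6.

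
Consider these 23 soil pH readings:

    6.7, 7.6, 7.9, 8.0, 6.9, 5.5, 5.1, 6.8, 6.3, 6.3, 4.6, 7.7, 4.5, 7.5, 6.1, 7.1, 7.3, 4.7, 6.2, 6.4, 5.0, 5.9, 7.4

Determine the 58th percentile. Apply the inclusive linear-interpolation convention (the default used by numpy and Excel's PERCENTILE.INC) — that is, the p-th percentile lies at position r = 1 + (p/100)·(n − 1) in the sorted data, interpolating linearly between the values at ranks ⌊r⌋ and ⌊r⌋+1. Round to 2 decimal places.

6.78

Sorted: 4.5, 4.6, 4.7, 5.0, 5.1, 5.5, 5.9, 6.1, 6.2, 6.3, 6.3, 6.4, 6.7, 6.8, 6.9, 7.1, 7.3, 7.4, 7.5, 7.6, 7.7, 7.9, 8.0.
n = 23.
r = 1 + (58/100)·(23 − 1) = 1 + 12.76 = 13.76.
Rank 13 is 6.7 and rank 14 is 6.8.
Interpolate: 6.7 + 0.76·(6.8 − 6.7) = 6.7 + 0.76·0.1 = 6.776.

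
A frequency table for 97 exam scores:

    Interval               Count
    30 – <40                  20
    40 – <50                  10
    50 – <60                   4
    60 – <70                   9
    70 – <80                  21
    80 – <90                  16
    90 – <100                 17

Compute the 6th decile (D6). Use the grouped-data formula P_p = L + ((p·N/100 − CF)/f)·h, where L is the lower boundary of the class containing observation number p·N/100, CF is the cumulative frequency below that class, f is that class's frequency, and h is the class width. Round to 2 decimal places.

77.24

N = 97; target position k = 60/100 · 97 = 58.2.
Cumulative frequencies: 20, 30, 34, 43, 64, 80, 97.
Observation 58.2 falls in the class 70 – <80.
L = 70, CF = 43, f = 21, h = 10.
P60 = 70 + ((58.2 − 43)/21)·10 = 70 + 7.2381 = 77.2381.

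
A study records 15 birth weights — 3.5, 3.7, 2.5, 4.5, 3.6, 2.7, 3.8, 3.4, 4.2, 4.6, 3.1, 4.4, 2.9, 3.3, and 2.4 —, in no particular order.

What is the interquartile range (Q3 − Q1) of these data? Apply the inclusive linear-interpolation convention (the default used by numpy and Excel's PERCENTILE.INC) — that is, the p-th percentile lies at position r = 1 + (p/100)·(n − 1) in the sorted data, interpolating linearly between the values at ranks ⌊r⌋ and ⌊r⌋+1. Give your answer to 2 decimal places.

1.00

Sorted: 2.4, 2.5, 2.7, 2.9, 3.1, 3.3, 3.4, 3.5, 3.6, 3.7, 3.8, 4.2, 4.4, 4.5, 4.6.
n = 15.
P25: r = 4.5; ranks 4–5 are 2.9, 3.1; interpolating gives 3.
P75: r = 11.5; ranks 11–12 are 3.8, 4.2; interpolating gives 4.
Difference: 4 − 3 = 1.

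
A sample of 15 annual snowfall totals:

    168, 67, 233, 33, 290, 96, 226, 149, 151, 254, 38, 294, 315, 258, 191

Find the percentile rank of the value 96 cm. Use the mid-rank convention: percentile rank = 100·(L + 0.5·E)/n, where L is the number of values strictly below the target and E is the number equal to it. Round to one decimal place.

Sorted: 33, 38, 67, 96, 149, 151, 168, 191, 226, 233, 254, 258, 290, 294, 315.
Count below 96: L = 3; count equal: E = 1; n = 15.
Percentile rank = 100·(3 + 0.5·1)/15 = 100·3.5/15 = 23.33.

23.3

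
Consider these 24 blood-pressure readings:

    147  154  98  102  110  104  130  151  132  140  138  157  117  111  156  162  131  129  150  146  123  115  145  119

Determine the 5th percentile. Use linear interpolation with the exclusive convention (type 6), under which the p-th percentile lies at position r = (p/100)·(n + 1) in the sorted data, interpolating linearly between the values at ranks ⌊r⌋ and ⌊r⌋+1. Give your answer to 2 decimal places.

99.00

Sorted: 98, 102, 104, 110, 111, 115, 117, 119, 123, 129, 130, 131, 132, 138, 140, 145, 146, 147, 150, 151, 154, 156, 157, 162.
n = 24.
r = (5/100)·(24 + 1) = 1.25.
Rank 1 is 98 and rank 2 is 102.
Interpolate: 98 + 0.25·(102 − 98) = 98 + 0.25·4 = 99.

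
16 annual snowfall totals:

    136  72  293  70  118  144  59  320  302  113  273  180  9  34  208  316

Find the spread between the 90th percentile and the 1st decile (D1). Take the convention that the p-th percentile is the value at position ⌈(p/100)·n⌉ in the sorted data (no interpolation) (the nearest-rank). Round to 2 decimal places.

282.00

Sorted: 9, 34, 59, 70, 72, 113, 118, 136, 144, 180, 208, 273, 293, 302, 316, 320.
n = 16.
P10: rank ⌈10/100·16⌉ = 2 → 34.
P90: rank ⌈90/100·16⌉ = 15 → 316.
Difference: 316 − 34 = 282.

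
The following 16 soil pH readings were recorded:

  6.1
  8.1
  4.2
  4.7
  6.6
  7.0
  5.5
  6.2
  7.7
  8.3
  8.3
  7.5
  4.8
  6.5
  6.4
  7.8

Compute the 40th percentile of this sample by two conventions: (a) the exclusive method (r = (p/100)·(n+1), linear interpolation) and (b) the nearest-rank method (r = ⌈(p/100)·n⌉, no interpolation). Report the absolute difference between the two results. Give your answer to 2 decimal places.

Sorted: 4.2, 4.7, 4.8, 5.5, 6.1, 6.2, 6.4, 6.5, 6.6, 7.0, 7.5, 7.7, 7.8, 8.1, 8.3, 8.3.
n = 16.
(a) r = 6.8; between ranks 6 (6.2) and 7 (6.4): 6.36.
(b) the nearest-rank method: rank 7 → 6.4.
|6.36 − 6.4| = 0.04.

0.04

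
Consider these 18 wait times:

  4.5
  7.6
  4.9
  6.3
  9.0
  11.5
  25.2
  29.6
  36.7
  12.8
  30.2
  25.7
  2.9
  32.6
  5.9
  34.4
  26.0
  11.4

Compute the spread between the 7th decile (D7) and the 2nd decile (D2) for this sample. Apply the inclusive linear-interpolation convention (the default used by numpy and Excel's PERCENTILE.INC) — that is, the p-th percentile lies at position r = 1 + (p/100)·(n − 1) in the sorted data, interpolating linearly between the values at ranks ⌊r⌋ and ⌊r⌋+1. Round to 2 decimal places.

Sorted: 2.9, 4.5, 4.9, 5.9, 6.3, 7.6, 9.0, 11.4, 11.5, 12.8, 25.2, 25.7, 26.0, 29.6, 30.2, 32.6, 34.4, 36.7.
n = 18.
P20: r = 4.4; ranks 4–5 are 5.9, 6.3; interpolating gives 6.06.
P70: r = 12.9; ranks 12–13 are 25.7, 26.0; interpolating gives 25.97.
Difference: 25.97 − 6.06 = 19.91.

19.91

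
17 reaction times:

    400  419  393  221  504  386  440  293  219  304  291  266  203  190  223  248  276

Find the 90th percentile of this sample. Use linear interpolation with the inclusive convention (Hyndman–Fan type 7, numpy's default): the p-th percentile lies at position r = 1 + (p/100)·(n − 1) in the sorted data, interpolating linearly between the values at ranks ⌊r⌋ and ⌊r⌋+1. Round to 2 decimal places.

427.40

Sorted: 190, 203, 219, 221, 223, 248, 266, 276, 291, 293, 304, 386, 393, 400, 419, 440, 504.
n = 17.
r = 1 + (90/100)·(17 − 1) = 1 + 14.4 = 15.4.
Rank 15 is 419 and rank 16 is 440.
Interpolate: 419 + 0.4·(440 − 419) = 419 + 0.4·21 = 427.4.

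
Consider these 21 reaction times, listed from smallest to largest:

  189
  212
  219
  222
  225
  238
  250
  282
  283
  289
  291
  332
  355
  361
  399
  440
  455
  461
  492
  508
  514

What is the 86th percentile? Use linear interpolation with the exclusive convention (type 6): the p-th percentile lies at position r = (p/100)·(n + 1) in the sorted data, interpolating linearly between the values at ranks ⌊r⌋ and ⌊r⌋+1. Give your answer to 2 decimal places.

n = 21.
r = (86/100)·(21 + 1) = 18.92.
Rank 18 is 461 and rank 19 is 492.
Interpolate: 461 + 0.92·(492 − 461) = 461 + 0.92·31 = 489.52.

489.52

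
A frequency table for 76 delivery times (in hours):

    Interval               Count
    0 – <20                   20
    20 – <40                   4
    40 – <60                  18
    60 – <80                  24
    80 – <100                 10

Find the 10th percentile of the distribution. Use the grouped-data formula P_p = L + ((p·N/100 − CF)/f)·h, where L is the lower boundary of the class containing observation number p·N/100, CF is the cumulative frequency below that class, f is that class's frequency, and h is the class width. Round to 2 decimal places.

N = 76; target position k = 10/100 · 76 = 7.6.
Cumulative frequencies: 20, 24, 42, 66, 76.
Observation 7.6 falls in the class 0 – <20.
L = 0, CF = 0, f = 20, h = 20.
P10 = 0 + ((7.6 − 0)/20)·20 = 0 + 7.6 = 7.6.

7.60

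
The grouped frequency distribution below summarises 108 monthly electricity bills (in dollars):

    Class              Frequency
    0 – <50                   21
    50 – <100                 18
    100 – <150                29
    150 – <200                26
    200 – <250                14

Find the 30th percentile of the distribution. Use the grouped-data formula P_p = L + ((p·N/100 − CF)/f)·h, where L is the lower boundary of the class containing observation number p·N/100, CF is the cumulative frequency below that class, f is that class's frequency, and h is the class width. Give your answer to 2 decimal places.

81.67

N = 108; target position k = 30/100 · 108 = 32.4.
Cumulative frequencies: 21, 39, 68, 94, 108.
Observation 32.4 falls in the class 50 – <100.
L = 50, CF = 21, f = 18, h = 50.
P30 = 50 + ((32.4 − 21)/18)·50 = 50 + 31.6667 = 81.6667.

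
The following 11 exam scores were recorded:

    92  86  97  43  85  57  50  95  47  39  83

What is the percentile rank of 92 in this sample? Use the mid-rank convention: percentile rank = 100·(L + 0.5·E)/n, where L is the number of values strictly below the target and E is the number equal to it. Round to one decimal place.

Sorted: 39, 43, 47, 50, 57, 83, 85, 86, 92, 95, 97.
Count below 92: L = 8; count equal: E = 1; n = 11.
Percentile rank = 100·(8 + 0.5·1)/11 = 100·8.5/11 = 77.27.

77.3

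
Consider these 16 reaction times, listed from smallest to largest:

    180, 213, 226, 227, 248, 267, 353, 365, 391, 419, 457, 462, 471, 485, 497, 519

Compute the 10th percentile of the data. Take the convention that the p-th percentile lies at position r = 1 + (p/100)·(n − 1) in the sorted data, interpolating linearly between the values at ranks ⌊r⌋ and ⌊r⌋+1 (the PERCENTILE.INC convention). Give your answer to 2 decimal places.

219.50

n = 16.
r = 1 + (10/100)·(16 − 1) = 1 + 1.5 = 2.5.
Rank 2 is 213 and rank 3 is 226.
Interpolate: 213 + 0.5·(226 − 213) = 213 + 0.5·13 = 219.5.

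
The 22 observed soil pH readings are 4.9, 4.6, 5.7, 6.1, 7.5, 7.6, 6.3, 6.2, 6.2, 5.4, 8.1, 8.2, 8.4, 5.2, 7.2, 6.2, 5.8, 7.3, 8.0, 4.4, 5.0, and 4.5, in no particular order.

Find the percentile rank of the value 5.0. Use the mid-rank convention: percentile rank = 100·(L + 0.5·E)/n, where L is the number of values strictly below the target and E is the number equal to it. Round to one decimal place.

Sorted: 4.4, 4.5, 4.6, 4.9, 5.0, 5.2, 5.4, 5.7, 5.8, 6.1, 6.2, 6.2, 6.2, 6.3, 7.2, 7.3, 7.5, 7.6, 8.0, 8.1, 8.2, 8.4.
Count below 5.0: L = 4; count equal: E = 1; n = 22.
Percentile rank = 100·(4 + 0.5·1)/22 = 100·4.5/22 = 20.45.

20.5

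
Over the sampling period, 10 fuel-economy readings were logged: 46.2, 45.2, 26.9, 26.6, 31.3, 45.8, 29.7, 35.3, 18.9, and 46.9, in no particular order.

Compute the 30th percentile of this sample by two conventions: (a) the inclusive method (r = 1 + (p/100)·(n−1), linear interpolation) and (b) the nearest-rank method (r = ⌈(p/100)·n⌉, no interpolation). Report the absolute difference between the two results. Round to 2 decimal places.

Sorted: 18.9, 26.6, 26.9, 29.7, 31.3, 35.3, 45.2, 45.8, 46.2, 46.9.
n = 10.
(a) r = 3.7; between ranks 3 (26.9) and 4 (29.7): 28.86.
(b) the nearest-rank method: rank 3 → 26.9.
|28.86 − 26.9| = 1.96.

1.96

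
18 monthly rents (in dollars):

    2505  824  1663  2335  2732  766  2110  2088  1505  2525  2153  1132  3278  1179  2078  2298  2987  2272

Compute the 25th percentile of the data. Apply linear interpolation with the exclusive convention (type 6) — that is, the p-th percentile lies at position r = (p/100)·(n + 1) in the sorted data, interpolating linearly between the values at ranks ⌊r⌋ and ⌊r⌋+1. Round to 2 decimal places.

1423.50

Sorted: 766, 824, 1132, 1179, 1505, 1663, 2078, 2088, 2110, 2153, 2272, 2298, 2335, 2505, 2525, 2732, 2987, 3278.
n = 18.
r = (25/100)·(18 + 1) = 4.75.
Rank 4 is 1179 and rank 5 is 1505.
Interpolate: 1179 + 0.75·(1505 − 1179) = 1179 + 0.75·326 = 1423.5.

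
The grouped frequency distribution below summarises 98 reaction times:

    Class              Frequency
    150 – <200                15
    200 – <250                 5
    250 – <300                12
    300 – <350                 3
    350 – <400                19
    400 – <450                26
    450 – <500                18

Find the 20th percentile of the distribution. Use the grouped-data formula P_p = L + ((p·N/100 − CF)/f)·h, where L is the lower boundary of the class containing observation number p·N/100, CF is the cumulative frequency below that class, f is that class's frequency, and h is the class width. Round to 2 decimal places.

N = 98; target position k = 20/100 · 98 = 19.6.
Cumulative frequencies: 15, 20, 32, 35, 54, 80, 98.
Observation 19.6 falls in the class 200 – <250.
L = 200, CF = 15, f = 5, h = 50.
P20 = 200 + ((19.6 − 15)/5)·50 = 200 + 46 = 246.

246.00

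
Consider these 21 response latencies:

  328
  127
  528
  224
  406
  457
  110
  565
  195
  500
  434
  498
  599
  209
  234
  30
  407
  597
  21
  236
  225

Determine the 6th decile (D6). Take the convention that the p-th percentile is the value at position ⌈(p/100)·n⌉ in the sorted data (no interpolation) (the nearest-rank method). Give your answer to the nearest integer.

Sorted: 21, 30, 110, 127, 195, 209, 224, 225, 234, 236, 328, 406, 407, 434, 457, 498, 500, 528, 565, 597, 599.
n = 21.
Position = ⌈60/100 · 21⌉ = ⌈12.6⌉ = 13.
The value at rank 13 is 407.

407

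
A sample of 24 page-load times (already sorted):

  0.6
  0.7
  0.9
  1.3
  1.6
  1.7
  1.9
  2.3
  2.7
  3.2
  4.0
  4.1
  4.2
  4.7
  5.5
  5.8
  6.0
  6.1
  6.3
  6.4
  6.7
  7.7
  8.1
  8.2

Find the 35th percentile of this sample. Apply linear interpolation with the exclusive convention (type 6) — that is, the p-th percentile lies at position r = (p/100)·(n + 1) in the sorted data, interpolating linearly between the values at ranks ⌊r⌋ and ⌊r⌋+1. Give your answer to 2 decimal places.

n = 24.
r = (35/100)·(24 + 1) = 8.75.
Rank 8 is 2.3 and rank 9 is 2.7.
Interpolate: 2.3 + 0.75·(2.7 − 2.3) = 2.3 + 0.75·0.4 = 2.6.

2.60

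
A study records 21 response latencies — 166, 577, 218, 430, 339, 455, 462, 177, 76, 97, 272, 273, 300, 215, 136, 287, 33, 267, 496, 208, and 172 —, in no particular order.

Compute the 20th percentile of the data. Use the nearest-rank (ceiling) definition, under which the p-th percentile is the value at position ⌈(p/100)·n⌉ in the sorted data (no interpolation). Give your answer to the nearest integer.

166

Sorted: 33, 76, 97, 136, 166, 172, 177, 208, 215, 218, 267, 272, 273, 287, 300, 339, 430, 455, 462, 496, 577.
n = 21.
Position = ⌈20/100 · 21⌉ = ⌈4.2⌉ = 5.
The value at rank 5 is 166.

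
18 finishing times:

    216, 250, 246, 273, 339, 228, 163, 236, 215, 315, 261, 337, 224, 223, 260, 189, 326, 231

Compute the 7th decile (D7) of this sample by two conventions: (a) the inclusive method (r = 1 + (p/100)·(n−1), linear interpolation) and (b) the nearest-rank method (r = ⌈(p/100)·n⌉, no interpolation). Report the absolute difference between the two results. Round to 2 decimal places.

0.10

Sorted: 163, 189, 215, 216, 223, 224, 228, 231, 236, 246, 250, 260, 261, 273, 315, 326, 337, 339.
n = 18.
(a) r = 12.9; between ranks 12 (260) and 13 (261): 260.9.
(b) the nearest-rank method: rank 13 → 261.
|260.9 − 261| = 0.1.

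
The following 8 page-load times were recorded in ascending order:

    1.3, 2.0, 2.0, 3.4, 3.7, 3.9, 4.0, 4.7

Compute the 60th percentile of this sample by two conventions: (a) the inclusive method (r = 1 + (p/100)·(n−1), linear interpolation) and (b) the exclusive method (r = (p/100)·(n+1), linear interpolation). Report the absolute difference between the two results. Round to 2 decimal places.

n = 8.
(a) r = 5.2; between ranks 5 (3.7) and 6 (3.9): 3.74.
(b) r = 5.4; between ranks 5 (3.7) and 6 (3.9): 3.78.
|3.74 − 3.78| = 0.04.

0.04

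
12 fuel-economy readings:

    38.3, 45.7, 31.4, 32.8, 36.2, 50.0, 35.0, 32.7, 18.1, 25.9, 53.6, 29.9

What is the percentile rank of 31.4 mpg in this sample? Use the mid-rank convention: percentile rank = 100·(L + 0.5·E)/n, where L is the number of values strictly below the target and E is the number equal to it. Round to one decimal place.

29.2

Sorted: 18.1, 25.9, 29.9, 31.4, 32.7, 32.8, 35.0, 36.2, 38.3, 45.7, 50.0, 53.6.
Count below 31.4: L = 3; count equal: E = 1; n = 12.
Percentile rank = 100·(3 + 0.5·1)/12 = 100·3.5/12 = 29.17.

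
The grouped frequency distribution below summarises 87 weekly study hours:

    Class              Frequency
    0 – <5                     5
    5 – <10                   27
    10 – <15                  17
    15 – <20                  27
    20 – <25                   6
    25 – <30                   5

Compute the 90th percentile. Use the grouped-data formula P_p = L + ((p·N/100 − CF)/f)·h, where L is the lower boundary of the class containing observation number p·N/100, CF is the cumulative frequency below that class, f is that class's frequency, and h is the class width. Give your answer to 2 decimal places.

21.92

N = 87; target position k = 90/100 · 87 = 78.3.
Cumulative frequencies: 5, 32, 49, 76, 82, 87.
Observation 78.3 falls in the class 20 – <25.
L = 20, CF = 76, f = 6, h = 5.
P90 = 20 + ((78.3 − 76)/6)·5 = 20 + 1.91667 = 21.9167.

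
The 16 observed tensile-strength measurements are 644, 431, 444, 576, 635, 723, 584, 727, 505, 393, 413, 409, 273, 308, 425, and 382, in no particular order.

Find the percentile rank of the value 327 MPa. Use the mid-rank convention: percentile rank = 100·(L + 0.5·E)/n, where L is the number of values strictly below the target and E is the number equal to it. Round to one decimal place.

12.5

Sorted: 273, 308, 382, 393, 409, 413, 425, 431, 444, 505, 576, 584, 635, 644, 723, 727.
Count below 327: L = 2; count equal: E = 0; n = 16.
Percentile rank = 100·(2 + 0.5·0)/16 = 100·2/16 = 12.5.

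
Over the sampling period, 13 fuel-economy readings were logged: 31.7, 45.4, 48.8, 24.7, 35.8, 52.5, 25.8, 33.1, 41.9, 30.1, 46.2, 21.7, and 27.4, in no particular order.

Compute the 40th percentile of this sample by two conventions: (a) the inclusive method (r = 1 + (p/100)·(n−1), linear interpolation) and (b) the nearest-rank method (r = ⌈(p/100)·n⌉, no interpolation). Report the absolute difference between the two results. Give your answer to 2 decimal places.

0.32

Sorted: 21.7, 24.7, 25.8, 27.4, 30.1, 31.7, 33.1, 35.8, 41.9, 45.4, 46.2, 48.8, 52.5.
n = 13.
(a) r = 5.8; between ranks 5 (30.1) and 6 (31.7): 31.38.
(b) the nearest-rank method: rank 6 → 31.7.
|31.38 − 31.7| = 0.32.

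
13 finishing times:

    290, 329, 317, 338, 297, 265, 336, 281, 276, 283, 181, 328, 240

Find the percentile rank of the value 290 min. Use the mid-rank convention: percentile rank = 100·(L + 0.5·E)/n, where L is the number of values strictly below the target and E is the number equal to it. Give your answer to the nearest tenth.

50.0

Sorted: 181, 240, 265, 276, 281, 283, 290, 297, 317, 328, 329, 336, 338.
Count below 290: L = 6; count equal: E = 1; n = 13.
Percentile rank = 100·(6 + 0.5·1)/13 = 100·6.5/13 = 50.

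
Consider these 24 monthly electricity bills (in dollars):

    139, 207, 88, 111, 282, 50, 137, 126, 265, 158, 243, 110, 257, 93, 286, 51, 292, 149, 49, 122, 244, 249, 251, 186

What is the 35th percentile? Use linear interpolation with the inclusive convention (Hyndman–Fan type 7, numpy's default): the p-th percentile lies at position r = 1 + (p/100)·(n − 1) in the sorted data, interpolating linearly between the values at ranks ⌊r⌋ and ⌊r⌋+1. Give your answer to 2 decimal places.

Sorted: 49, 50, 51, 88, 93, 110, 111, 122, 126, 137, 139, 149, 158, 186, 207, 243, 244, 249, 251, 257, 265, 282, 286, 292.
n = 24.
r = 1 + (35/100)·(24 − 1) = 1 + 8.05 = 9.05.
Rank 9 is 126 and rank 10 is 137.
Interpolate: 126 + 0.05·(137 − 126) = 126 + 0.05·11 = 126.55.

126.55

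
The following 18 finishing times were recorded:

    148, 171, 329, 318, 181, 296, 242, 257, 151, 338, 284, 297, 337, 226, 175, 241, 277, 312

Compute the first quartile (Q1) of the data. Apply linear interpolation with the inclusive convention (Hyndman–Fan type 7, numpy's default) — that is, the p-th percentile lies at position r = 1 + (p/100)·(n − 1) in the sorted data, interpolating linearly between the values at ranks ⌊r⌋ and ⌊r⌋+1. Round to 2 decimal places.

Sorted: 148, 151, 171, 175, 181, 226, 241, 242, 257, 277, 284, 296, 297, 312, 318, 329, 337, 338.
n = 18.
r = 1 + (25/100)·(18 − 1) = 1 + 4.25 = 5.25.
Rank 5 is 181 and rank 6 is 226.
Interpolate: 181 + 0.25·(226 − 181) = 181 + 0.25·45 = 192.25.

192.25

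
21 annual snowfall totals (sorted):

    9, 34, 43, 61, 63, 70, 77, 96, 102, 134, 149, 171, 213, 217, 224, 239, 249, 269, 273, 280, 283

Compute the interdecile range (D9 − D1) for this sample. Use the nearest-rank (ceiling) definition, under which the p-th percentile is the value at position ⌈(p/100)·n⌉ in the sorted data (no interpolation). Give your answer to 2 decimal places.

230.00

n = 21.
P10: rank ⌈10/100·21⌉ = 3 → 43.
P90: rank ⌈90/100·21⌉ = 19 → 273.
Difference: 273 − 43 = 230.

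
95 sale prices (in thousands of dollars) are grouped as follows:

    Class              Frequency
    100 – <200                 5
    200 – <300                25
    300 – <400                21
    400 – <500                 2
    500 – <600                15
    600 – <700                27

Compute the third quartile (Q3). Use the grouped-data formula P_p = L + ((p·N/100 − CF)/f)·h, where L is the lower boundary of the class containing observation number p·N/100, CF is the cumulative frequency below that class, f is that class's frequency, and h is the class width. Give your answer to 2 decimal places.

612.04

N = 95; target position k = 75/100 · 95 = 71.25.
Cumulative frequencies: 5, 30, 51, 53, 68, 95.
Observation 71.25 falls in the class 600 – <700.
L = 600, CF = 68, f = 27, h = 100.
P75 = 600 + ((71.25 − 68)/27)·100 = 600 + 12.037 = 612.037.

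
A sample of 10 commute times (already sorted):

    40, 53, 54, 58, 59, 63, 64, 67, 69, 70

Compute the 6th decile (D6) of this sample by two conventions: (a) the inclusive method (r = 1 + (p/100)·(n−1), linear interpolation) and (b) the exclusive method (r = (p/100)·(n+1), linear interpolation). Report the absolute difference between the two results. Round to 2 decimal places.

0.20

n = 10.
(a) r = 6.4; between ranks 6 (63) and 7 (64): 63.4.
(b) r = 6.6; between ranks 6 (63) and 7 (64): 63.6.
|63.4 − 63.6| = 0.2.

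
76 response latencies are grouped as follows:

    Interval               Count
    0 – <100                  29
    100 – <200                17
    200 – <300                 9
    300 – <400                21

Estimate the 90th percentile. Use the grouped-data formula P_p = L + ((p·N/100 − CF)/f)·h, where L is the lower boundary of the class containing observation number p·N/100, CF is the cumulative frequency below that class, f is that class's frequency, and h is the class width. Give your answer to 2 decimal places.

363.81

N = 76; target position k = 90/100 · 76 = 68.4.
Cumulative frequencies: 29, 46, 55, 76.
Observation 68.4 falls in the class 300 – <400.
L = 300, CF = 55, f = 21, h = 100.
P90 = 300 + ((68.4 − 55)/21)·100 = 300 + 63.8095 = 363.81.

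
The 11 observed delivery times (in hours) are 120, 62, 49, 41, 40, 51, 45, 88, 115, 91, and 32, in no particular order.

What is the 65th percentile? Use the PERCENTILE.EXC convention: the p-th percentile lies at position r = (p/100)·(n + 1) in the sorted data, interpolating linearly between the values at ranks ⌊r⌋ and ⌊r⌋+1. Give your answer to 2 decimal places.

82.80

Sorted: 32, 40, 41, 45, 49, 51, 62, 88, 91, 115, 120.
n = 11.
r = (65/100)·(11 + 1) = 7.8.
Rank 7 is 62 and rank 8 is 88.
Interpolate: 62 + 0.8·(88 − 62) = 62 + 0.8·26 = 82.8.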